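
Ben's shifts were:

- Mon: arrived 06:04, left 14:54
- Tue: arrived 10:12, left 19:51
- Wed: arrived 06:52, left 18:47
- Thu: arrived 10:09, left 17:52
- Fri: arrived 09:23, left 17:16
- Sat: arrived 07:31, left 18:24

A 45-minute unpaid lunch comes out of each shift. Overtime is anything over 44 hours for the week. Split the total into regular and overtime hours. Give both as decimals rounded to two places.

Mon: 06:04–14:54 = 8 h 50 min; less 45 min break → 8 h 5 min
Tue: 10:12–19:51 = 9 h 39 min; less 45 min break → 8 h 54 min
Wed: 06:52–18:47 = 11 h 55 min; less 45 min break → 11 h 10 min
Thu: 10:09–17:52 = 7 h 43 min; less 45 min break → 6 h 58 min
Fri: 09:23–17:16 = 7 h 53 min; less 45 min break → 7 h 8 min
Sat: 07:31–18:24 = 10 h 53 min; less 45 min break → 10 h 8 min
Total worked: 52 h 23 min = 52.38 h.
Threshold 44 h → overtime 8 h 23 min, regular 44 h 0 min.

Regular 44.00 hours, overtime 8.38 hours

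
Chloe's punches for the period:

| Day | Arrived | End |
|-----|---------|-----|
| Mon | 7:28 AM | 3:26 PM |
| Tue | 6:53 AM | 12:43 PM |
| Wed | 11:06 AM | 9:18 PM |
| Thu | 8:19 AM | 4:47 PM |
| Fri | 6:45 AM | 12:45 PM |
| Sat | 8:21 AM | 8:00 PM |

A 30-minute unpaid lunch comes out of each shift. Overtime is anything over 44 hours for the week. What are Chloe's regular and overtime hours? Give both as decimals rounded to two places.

Regular 44.00 hours, overtime 3.12 hours

Mon: 7:28 AM–3:26 PM = 7 h 58 min; less 30 min break → 7 h 28 min
Tue: 6:53 AM–12:43 PM = 5 h 50 min; less 30 min break → 5 h 20 min
Wed: 11:06 AM–9:18 PM = 10 h 12 min; less 30 min break → 9 h 42 min
Thu: 8:19 AM–4:47 PM = 8 h 28 min; less 30 min break → 7 h 58 min
Fri: 6:45 AM–12:45 PM = 6 h 0 min; less 30 min break → 5 h 30 min
Sat: 8:21 AM–8:00 PM = 11 h 39 min; less 30 min break → 11 h 9 min
Total worked: 47 h 7 min = 47.12 h.
Threshold 44 h → overtime 3 h 7 min, regular 44 h 0 min.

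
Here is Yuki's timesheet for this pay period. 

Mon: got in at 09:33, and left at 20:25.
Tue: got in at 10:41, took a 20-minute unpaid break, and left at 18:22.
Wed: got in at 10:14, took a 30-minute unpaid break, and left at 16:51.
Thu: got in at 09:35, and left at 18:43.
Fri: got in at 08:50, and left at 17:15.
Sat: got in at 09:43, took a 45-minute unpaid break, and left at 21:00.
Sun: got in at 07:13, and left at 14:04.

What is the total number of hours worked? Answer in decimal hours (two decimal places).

59.27 hours

Mon: 09:33–20:25 = 10 h 52 min
Tue: 10:41–18:22 = 7 h 41 min; less 20 min break → 7 h 21 min
Wed: 10:14–16:51 = 6 h 37 min; less 30 min break → 6 h 7 min
Thu: 09:35–18:43 = 9 h 8 min
Fri: 08:50–17:15 = 8 h 25 min
Sat: 09:43–21:00 = 11 h 17 min; less 45 min break → 10 h 32 min
Sun: 07:13–14:04 = 6 h 51 min
Total: 10 h 52 min + 7 h 21 min + 6 h 7 min + 9 h 8 min + 8 h 25 min + 10 h 32 min + 6 h 51 min = 59 h 16 min.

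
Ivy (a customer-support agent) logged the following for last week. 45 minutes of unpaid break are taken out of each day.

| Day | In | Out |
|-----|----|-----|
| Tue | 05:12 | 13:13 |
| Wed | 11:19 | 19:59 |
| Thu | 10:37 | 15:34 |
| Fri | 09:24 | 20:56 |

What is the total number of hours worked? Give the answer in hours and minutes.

Tue: 05:12–13:13 = 8 h 1 min; less 45 min break → 7 h 16 min
Wed: 11:19–19:59 = 8 h 40 min; less 45 min break → 7 h 55 min
Thu: 10:37–15:34 = 4 h 57 min; less 45 min break → 4 h 12 min
Fri: 09:24–20:56 = 11 h 32 min; less 45 min break → 10 h 47 min
Total: 7 h 16 min + 7 h 55 min + 4 h 12 min + 10 h 47 min = 30 h 10 min.

30 h 10 min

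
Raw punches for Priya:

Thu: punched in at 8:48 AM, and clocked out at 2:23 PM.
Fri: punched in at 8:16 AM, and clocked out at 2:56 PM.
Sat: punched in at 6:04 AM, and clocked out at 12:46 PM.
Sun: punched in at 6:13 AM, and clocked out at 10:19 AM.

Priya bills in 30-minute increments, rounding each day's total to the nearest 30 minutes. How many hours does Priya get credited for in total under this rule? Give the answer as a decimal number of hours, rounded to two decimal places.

Thu: 8:48 AM–2:23 PM = 5 h 35 min → rounds to 5 h 30 min
Fri: 8:16 AM–2:56 PM = 6 h 40 min → rounds to 6 h 30 min
Sat: 6:04 AM–12:46 PM = 6 h 42 min → rounds to 6 h 30 min
Sun: 6:13 AM–10:19 AM = 4 h 6 min → rounds to 4 h 0 min
Total credited: 22 h 30 min.

22.50 hours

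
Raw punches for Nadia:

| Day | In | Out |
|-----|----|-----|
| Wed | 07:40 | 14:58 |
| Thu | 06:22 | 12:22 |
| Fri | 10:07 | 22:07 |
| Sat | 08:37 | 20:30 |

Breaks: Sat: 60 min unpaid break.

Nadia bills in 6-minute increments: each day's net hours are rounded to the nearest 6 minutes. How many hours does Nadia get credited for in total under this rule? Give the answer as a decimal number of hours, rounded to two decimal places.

Wed: 07:40–14:58 = 7 h 18 min → rounds to 7 h 18 min
Thu: 06:22–12:22 = 6 h 0 min → rounds to 6 h 0 min
Fri: 10:07–22:07 = 12 h 0 min → rounds to 12 h 0 min
Sat: 08:37–20:30 = 11 h 53 min − 60 min = 10 h 53 min → rounds to 10 h 54 min
Total credited: 36 h 12 min.

36.20 hours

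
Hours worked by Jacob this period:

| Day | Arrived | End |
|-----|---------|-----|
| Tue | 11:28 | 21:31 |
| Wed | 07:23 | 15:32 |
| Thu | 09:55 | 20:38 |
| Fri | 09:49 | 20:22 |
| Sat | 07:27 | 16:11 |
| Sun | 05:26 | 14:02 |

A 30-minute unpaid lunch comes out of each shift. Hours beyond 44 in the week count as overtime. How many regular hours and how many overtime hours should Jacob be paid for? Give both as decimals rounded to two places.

Tue: 11:28–21:31 = 10 h 3 min; less 30 min break → 9 h 33 min
Wed: 07:23–15:32 = 8 h 9 min; less 30 min break → 7 h 39 min
Thu: 09:55–20:38 = 10 h 43 min; less 30 min break → 10 h 13 min
Fri: 09:49–20:22 = 10 h 33 min; less 30 min break → 10 h 3 min
Sat: 07:27–16:11 = 8 h 44 min; less 30 min break → 8 h 14 min
Sun: 05:26–14:02 = 8 h 36 min; less 30 min break → 8 h 6 min
Total worked: 53 h 48 min = 53.80 h.
Threshold 44 h → overtime 9 h 48 min, regular 44 h 0 min.

Regular 44.00 hours, overtime 9.80 hours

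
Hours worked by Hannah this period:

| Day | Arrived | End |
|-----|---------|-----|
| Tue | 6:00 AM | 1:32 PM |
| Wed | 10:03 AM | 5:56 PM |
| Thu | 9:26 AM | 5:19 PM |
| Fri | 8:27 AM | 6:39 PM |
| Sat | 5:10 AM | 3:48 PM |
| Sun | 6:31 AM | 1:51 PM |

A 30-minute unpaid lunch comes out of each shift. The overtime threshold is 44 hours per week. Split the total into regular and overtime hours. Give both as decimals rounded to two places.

Tue: 6:00 AM–1:32 PM = 7 h 32 min; less 30 min break → 7 h 2 min
Wed: 10:03 AM–5:56 PM = 7 h 53 min; less 30 min break → 7 h 23 min
Thu: 9:26 AM–5:19 PM = 7 h 53 min; less 30 min break → 7 h 23 min
Fri: 8:27 AM–6:39 PM = 10 h 12 min; less 30 min break → 9 h 42 min
Sat: 5:10 AM–3:48 PM = 10 h 38 min; less 30 min break → 10 h 8 min
Sun: 6:31 AM–1:51 PM = 7 h 20 min; less 30 min break → 6 h 50 min
Total worked: 48 h 28 min = 48.47 h.
Threshold 44 h → overtime 4 h 28 min, regular 44 h 0 min.

Regular 44.00 hours, overtime 4.47 hours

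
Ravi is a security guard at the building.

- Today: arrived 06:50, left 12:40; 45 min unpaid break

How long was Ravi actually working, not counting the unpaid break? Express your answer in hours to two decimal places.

5.08 hours

Today: 06:50–12:40 = 5 h 50 min; less 45 min break → 5 h 5 min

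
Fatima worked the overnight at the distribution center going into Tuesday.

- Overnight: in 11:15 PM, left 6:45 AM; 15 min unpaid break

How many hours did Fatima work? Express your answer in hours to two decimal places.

Overnight: 11:15 PM → midnight = 0 h 45 min; midnight → 6:45 AM = 6 h 45 min; span 7 h 30 min; less 15 min break → 7 h 15 min

7.25 hours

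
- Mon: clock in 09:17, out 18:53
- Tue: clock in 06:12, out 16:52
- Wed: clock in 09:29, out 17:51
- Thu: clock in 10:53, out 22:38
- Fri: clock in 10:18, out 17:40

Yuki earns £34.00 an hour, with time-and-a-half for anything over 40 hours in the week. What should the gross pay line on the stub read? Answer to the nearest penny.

Mon: 09:17–18:53 = 9 h 36 min
Tue: 06:12–16:52 = 10 h 40 min
Wed: 09:29–17:51 = 8 h 22 min
Thu: 10:53–22:38 = 11 h 45 min
Fri: 10:18–17:40 = 7 h 22 min
Total worked: 47 h 45 min = 2865 min.
Regular 40 h 0 min = 2400 min at £34.00/h; overtime 7 h 45 min = 465 min at £51.00/h.
Pay = (2400 × £34.00 + 465 × £51.00) ÷ 60 = £1755.25.

£1755.25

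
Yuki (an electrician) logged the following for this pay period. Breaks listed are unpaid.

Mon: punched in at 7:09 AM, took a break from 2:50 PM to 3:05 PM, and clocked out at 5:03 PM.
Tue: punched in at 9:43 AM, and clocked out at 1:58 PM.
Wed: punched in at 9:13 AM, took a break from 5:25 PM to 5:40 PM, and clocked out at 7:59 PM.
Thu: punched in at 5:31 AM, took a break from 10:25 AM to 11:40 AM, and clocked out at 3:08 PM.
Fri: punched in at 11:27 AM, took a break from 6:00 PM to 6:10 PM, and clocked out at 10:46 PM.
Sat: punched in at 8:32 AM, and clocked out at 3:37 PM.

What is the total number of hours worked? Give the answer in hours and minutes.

Mon: 7:09 AM–5:03 PM = 9 h 54 min; less 15 min break → 9 h 39 min
Tue: 9:43 AM–1:58 PM = 4 h 15 min
Wed: 9:13 AM–7:59 PM = 10 h 46 min; less 15 min break → 10 h 31 min
Thu: 5:31 AM–3:08 PM = 9 h 37 min; less 75 min break → 8 h 22 min
Fri: 11:27 AM–10:46 PM = 11 h 19 min; less 10 min break → 11 h 9 min
Sat: 8:32 AM–3:37 PM = 7 h 5 min
Total: 9 h 39 min + 4 h 15 min + 10 h 31 min + 8 h 22 min + 11 h 9 min + 7 h 5 min = 51 h 1 min.

51 h 1 min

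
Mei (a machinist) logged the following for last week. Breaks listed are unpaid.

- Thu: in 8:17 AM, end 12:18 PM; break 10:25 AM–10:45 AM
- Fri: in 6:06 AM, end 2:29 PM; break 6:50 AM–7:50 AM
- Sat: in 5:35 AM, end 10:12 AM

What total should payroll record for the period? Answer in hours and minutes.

15 h 41 min

Thu: 8:17 AM–12:18 PM = 4 h 1 min; less 20 min break → 3 h 41 min
Fri: 6:06 AM–2:29 PM = 8 h 23 min; less 60 min break → 7 h 23 min
Sat: 5:35 AM–10:12 AM = 4 h 37 min
Total: 3 h 41 min + 7 h 23 min + 4 h 37 min = 15 h 41 min.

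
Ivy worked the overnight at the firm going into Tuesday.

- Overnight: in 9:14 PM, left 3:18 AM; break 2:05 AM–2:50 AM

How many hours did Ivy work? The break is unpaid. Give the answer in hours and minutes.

5 h 19 min

Overnight: 9:14 PM → midnight = 2 h 46 min; midnight → 3:18 AM = 3 h 18 min; span 6 h 4 min; less 45 min break → 5 h 19 min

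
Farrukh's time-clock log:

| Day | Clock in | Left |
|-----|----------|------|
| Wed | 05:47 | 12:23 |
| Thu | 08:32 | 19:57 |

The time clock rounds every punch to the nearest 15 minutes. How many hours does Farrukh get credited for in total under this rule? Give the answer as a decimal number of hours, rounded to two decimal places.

Wed: in 05:47→05:45, out 12:23→12:30; 6 h 45 min
Thu: in 08:32→08:30, out 19:57→20:00; 11 h 30 min
Total credited: 18 h 15 min.

18.25 hours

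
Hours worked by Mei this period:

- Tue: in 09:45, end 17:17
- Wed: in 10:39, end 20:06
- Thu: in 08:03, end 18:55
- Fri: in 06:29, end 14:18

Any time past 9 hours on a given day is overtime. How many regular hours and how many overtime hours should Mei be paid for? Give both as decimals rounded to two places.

Tue: 09:45–17:17 = 7 h 32 min
Wed: 10:39–20:06 = 9 h 27 min
Thu: 08:03–18:55 = 10 h 52 min
Fri: 06:29–14:18 = 7 h 49 min
Tue reg 7 h 32 min / OT 0 h 0 min; Wed reg 9 h 0 min / OT 0 h 27 min; Thu reg 9 h 0 min / OT 1 h 52 min; Fri reg 7 h 49 min / OT 0 h 0 min.
Totals: regular 33 h 21 min, overtime 2 h 19 min.

Regular 33.35 hours, overtime 2.32 hours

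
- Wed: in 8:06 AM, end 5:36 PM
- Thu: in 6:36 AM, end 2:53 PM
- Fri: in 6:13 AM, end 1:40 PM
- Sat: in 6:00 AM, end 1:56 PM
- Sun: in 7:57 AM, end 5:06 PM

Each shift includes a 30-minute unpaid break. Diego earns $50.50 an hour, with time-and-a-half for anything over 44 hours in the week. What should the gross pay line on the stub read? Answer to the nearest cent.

$2010.74

Wed: 8:06 AM–5:36 PM = 9 h 30 min; less 30 min break → 9 h 0 min
Thu: 6:36 AM–2:53 PM = 8 h 17 min; less 30 min break → 7 h 47 min
Fri: 6:13 AM–1:40 PM = 7 h 27 min; less 30 min break → 6 h 57 min
Sat: 6:00 AM–1:56 PM = 7 h 56 min; less 30 min break → 7 h 26 min
Sun: 7:57 AM–5:06 PM = 9 h 9 min; less 30 min break → 8 h 39 min
Total worked: 39 h 49 min = 2389 min.
Regular 39 h 49 min = 2389 min at $50.50/h; overtime 0 h 0 min = 0 min at $75.75/h.
Pay = (2389 × $50.50 + 0 × $75.75) ÷ 60 = $2010.74.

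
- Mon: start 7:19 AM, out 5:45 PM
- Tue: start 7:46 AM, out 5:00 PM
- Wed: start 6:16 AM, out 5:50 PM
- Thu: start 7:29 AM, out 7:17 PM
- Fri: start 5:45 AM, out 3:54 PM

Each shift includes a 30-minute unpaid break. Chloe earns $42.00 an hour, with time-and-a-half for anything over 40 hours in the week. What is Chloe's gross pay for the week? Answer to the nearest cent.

$2353.05

Mon: 7:19 AM–5:45 PM = 10 h 26 min; less 30 min break → 9 h 56 min
Tue: 7:46 AM–5:00 PM = 9 h 14 min; less 30 min break → 8 h 44 min
Wed: 6:16 AM–5:50 PM = 11 h 34 min; less 30 min break → 11 h 4 min
Thu: 7:29 AM–7:17 PM = 11 h 48 min; less 30 min break → 11 h 18 min
Fri: 5:45 AM–3:54 PM = 10 h 9 min; less 30 min break → 9 h 39 min
Total worked: 50 h 41 min = 3041 min.
Regular 40 h 0 min = 2400 min at $42.00/h; overtime 10 h 41 min = 641 min at $63.00/h.
Pay = (2400 × $42.00 + 641 × $63.00) ÷ 60 = $2353.05.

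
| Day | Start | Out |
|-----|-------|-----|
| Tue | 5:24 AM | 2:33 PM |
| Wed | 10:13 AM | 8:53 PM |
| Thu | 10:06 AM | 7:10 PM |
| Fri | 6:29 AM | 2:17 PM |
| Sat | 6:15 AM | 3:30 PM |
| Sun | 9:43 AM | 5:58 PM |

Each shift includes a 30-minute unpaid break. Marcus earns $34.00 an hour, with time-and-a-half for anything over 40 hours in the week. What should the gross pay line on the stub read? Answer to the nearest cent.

Tue: 5:24 AM–2:33 PM = 9 h 9 min; less 30 min break → 8 h 39 min
Wed: 10:13 AM–8:53 PM = 10 h 40 min; less 30 min break → 10 h 10 min
Thu: 10:06 AM–7:10 PM = 9 h 4 min; less 30 min break → 8 h 34 min
Fri: 6:29 AM–2:17 PM = 7 h 48 min; less 30 min break → 7 h 18 min
Sat: 6:15 AM–3:30 PM = 9 h 15 min; less 30 min break → 8 h 45 min
Sun: 9:43 AM–5:58 PM = 8 h 15 min; less 30 min break → 7 h 45 min
Total worked: 51 h 11 min = 3071 min.
Regular 40 h 0 min = 2400 min at $34.00/h; overtime 11 h 11 min = 671 min at $51.00/h.
Pay = (2400 × $34.00 + 671 × $51.00) ÷ 60 = $1930.35.

$1930.35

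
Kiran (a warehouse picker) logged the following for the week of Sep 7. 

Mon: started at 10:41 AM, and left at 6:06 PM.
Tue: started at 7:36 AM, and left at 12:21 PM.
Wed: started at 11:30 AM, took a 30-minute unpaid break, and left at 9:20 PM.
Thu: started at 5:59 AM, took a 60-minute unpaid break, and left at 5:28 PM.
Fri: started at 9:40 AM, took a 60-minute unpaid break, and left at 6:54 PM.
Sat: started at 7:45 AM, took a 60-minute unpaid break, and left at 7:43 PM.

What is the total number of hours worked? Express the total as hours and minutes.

Mon: 10:41 AM–6:06 PM = 7 h 25 min
Tue: 7:36 AM–12:21 PM = 4 h 45 min
Wed: 11:30 AM–9:20 PM = 9 h 50 min; less 30 min break → 9 h 20 min
Thu: 5:59 AM–5:28 PM = 11 h 29 min; less 60 min break → 10 h 29 min
Fri: 9:40 AM–6:54 PM = 9 h 14 min; less 60 min break → 8 h 14 min
Sat: 7:45 AM–7:43 PM = 11 h 58 min; less 60 min break → 10 h 58 min
Total: 7 h 25 min + 4 h 45 min + 9 h 20 min + 10 h 29 min + 8 h 14 min + 10 h 58 min = 51 h 11 min.

51 h 11 min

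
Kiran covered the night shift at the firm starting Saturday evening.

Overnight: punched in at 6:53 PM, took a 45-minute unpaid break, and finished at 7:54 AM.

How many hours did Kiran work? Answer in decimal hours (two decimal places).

Overnight: 6:53 PM → midnight = 5 h 7 min; midnight → 7:54 AM = 7 h 54 min; span 13 h 1 min; less 45 min break → 12 h 16 min

12.27 hours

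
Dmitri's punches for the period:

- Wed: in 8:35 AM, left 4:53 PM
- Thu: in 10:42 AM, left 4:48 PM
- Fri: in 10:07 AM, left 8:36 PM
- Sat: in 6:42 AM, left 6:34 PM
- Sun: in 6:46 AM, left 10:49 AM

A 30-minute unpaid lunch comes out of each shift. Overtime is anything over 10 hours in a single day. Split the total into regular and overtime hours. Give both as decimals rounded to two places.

Regular 36.93 hours, overtime 1.37 hours

Wed: 8:35 AM–4:53 PM = 8 h 18 min; less 30 min break → 7 h 48 min
Thu: 10:42 AM–4:48 PM = 6 h 6 min; less 30 min break → 5 h 36 min
Fri: 10:07 AM–8:36 PM = 10 h 29 min; less 30 min break → 9 h 59 min
Sat: 6:42 AM–6:34 PM = 11 h 52 min; less 30 min break → 11 h 22 min
Sun: 6:46 AM–10:49 AM = 4 h 3 min; less 30 min break → 3 h 33 min
Wed reg 7 h 48 min / OT 0 h 0 min; Thu reg 5 h 36 min / OT 0 h 0 min; Fri reg 9 h 59 min / OT 0 h 0 min; Sat reg 10 h 0 min / OT 1 h 22 min; Sun reg 3 h 33 min / OT 0 h 0 min.
Totals: regular 36 h 56 min, overtime 1 h 22 min.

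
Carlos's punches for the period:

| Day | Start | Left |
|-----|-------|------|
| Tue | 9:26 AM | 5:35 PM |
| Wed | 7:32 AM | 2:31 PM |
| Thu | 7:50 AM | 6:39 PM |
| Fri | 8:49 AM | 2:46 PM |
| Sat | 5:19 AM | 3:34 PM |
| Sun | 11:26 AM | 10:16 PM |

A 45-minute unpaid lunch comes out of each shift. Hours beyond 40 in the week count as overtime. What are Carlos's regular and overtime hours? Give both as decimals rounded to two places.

Tue: 9:26 AM–5:35 PM = 8 h 9 min; less 45 min break → 7 h 24 min
Wed: 7:32 AM–2:31 PM = 6 h 59 min; less 45 min break → 6 h 14 min
Thu: 7:50 AM–6:39 PM = 10 h 49 min; less 45 min break → 10 h 4 min
Fri: 8:49 AM–2:46 PM = 5 h 57 min; less 45 min break → 5 h 12 min
Sat: 5:19 AM–3:34 PM = 10 h 15 min; less 45 min break → 9 h 30 min
Sun: 11:26 AM–10:16 PM = 10 h 50 min; less 45 min break → 10 h 5 min
Total worked: 48 h 29 min = 48.48 h.
Threshold 40 h → overtime 8 h 29 min, regular 40 h 0 min.

Regular 40.00 hours, overtime 8.48 hours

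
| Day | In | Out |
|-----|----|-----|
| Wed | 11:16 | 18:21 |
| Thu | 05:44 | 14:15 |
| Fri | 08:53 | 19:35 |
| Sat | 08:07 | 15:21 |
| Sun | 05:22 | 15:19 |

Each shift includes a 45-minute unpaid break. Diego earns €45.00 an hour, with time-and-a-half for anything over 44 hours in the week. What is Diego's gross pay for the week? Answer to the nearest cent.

Wed: 11:16–18:21 = 7 h 5 min; less 45 min break → 6 h 20 min
Thu: 05:44–14:15 = 8 h 31 min; less 45 min break → 7 h 46 min
Fri: 08:53–19:35 = 10 h 42 min; less 45 min break → 9 h 57 min
Sat: 08:07–15:21 = 7 h 14 min; less 45 min break → 6 h 29 min
Sun: 05:22–15:19 = 9 h 57 min; less 45 min break → 9 h 12 min
Total worked: 39 h 44 min = 2384 min.
Regular 39 h 44 min = 2384 min at €45.00/h; overtime 0 h 0 min = 0 min at €67.50/h.
Pay = (2384 × €45.00 + 0 × €67.50) ÷ 60 = €1788.00.

€1788.00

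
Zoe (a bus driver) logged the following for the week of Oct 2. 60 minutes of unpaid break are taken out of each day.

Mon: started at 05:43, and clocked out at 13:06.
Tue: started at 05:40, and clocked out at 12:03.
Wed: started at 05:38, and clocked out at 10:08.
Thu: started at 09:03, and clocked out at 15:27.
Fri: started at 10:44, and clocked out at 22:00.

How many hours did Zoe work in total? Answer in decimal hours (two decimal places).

Mon: 05:43–13:06 = 7 h 23 min; less 60 min break → 6 h 23 min
Tue: 05:40–12:03 = 6 h 23 min; less 60 min break → 5 h 23 min
Wed: 05:38–10:08 = 4 h 30 min; less 60 min break → 3 h 30 min
Thu: 09:03–15:27 = 6 h 24 min; less 60 min break → 5 h 24 min
Fri: 10:44–22:00 = 11 h 16 min; less 60 min break → 10 h 16 min
Total: 6 h 23 min + 5 h 23 min + 3 h 30 min + 5 h 24 min + 10 h 16 min = 30 h 56 min.

30.93 hours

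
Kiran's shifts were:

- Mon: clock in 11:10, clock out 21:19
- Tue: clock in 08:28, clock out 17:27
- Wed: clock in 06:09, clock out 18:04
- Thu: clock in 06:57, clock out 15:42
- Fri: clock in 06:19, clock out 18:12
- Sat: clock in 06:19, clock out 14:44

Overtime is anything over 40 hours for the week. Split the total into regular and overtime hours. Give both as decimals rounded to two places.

Regular 40.00 hours, overtime 20.10 hours

Mon: 11:10–21:19 = 10 h 9 min
Tue: 08:28–17:27 = 8 h 59 min
Wed: 06:09–18:04 = 11 h 55 min
Thu: 06:57–15:42 = 8 h 45 min
Fri: 06:19–18:12 = 11 h 53 min
Sat: 06:19–14:44 = 8 h 25 min
Total worked: 60 h 6 min = 60.10 h.
Threshold 40 h → overtime 20 h 6 min, regular 40 h 0 min.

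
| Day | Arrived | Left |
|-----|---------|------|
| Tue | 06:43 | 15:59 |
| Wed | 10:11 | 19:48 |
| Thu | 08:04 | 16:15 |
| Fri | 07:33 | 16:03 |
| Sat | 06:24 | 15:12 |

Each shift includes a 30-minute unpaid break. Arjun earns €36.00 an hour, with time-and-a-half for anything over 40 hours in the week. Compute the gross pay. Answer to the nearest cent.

€1540.80

Tue: 06:43–15:59 = 9 h 16 min; less 30 min break → 8 h 46 min
Wed: 10:11–19:48 = 9 h 37 min; less 30 min break → 9 h 7 min
Thu: 08:04–16:15 = 8 h 11 min; less 30 min break → 7 h 41 min
Fri: 07:33–16:03 = 8 h 30 min; less 30 min break → 8 h 0 min
Sat: 06:24–15:12 = 8 h 48 min; less 30 min break → 8 h 18 min
Total worked: 41 h 52 min = 2512 min.
Regular 40 h 0 min = 2400 min at €36.00/h; overtime 1 h 52 min = 112 min at €54.00/h.
Pay = (2400 × €36.00 + 112 × €54.00) ÷ 60 = €1540.80.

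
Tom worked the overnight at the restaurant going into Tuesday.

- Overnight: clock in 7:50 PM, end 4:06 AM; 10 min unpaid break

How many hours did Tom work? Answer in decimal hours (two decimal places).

8.10 hours

Overnight: 7:50 PM → midnight = 4 h 10 min; midnight → 4:06 AM = 4 h 6 min; span 8 h 16 min; less 10 min break → 8 h 6 min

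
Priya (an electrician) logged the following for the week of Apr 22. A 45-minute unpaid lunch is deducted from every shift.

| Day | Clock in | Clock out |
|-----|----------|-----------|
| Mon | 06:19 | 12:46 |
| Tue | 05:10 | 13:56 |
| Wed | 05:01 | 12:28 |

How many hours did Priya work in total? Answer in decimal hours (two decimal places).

20.42 hours

Mon: 06:19–12:46 = 6 h 27 min; less 45 min break → 5 h 42 min
Tue: 05:10–13:56 = 8 h 46 min; less 45 min break → 8 h 1 min
Wed: 05:01–12:28 = 7 h 27 min; less 45 min break → 6 h 42 min
Total: 5 h 42 min + 8 h 1 min + 6 h 42 min = 20 h 25 min.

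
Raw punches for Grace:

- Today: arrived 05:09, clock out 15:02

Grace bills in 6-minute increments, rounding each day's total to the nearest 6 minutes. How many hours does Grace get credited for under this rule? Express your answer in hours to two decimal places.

Today: 05:09–15:02 = 9 h 53 min → rounds to 9 h 54 min

9.90 hours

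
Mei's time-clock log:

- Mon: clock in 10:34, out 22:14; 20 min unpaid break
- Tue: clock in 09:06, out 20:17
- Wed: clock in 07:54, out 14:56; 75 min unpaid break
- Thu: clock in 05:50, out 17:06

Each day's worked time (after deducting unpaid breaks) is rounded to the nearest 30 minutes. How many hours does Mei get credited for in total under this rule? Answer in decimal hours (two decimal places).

40.00 hours

Mon: 10:34–22:14 = 11 h 40 min − 20 min = 11 h 20 min → rounds to 11 h 30 min
Tue: 09:06–20:17 = 11 h 11 min → rounds to 11 h 0 min
Wed: 07:54–14:56 = 7 h 2 min − 75 min = 5 h 47 min → rounds to 6 h 0 min
Thu: 05:50–17:06 = 11 h 16 min → rounds to 11 h 30 min
Total credited: 40 h 0 min.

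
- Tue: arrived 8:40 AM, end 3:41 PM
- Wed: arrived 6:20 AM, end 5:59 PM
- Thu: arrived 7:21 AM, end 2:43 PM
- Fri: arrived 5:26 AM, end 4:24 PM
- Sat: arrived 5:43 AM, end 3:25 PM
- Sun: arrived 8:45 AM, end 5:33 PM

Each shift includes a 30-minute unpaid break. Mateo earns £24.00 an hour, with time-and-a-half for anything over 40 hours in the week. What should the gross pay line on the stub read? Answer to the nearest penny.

£1410.00

Tue: 8:40 AM–3:41 PM = 7 h 1 min; less 30 min break → 6 h 31 min
Wed: 6:20 AM–5:59 PM = 11 h 39 min; less 30 min break → 11 h 9 min
Thu: 7:21 AM–2:43 PM = 7 h 22 min; less 30 min break → 6 h 52 min
Fri: 5:26 AM–4:24 PM = 10 h 58 min; less 30 min break → 10 h 28 min
Sat: 5:43 AM–3:25 PM = 9 h 42 min; less 30 min break → 9 h 12 min
Sun: 8:45 AM–5:33 PM = 8 h 48 min; less 30 min break → 8 h 18 min
Total worked: 52 h 30 min = 3150 min.
Regular 40 h 0 min = 2400 min at £24.00/h; overtime 12 h 30 min = 750 min at £36.00/h.
Pay = (2400 × £24.00 + 750 × £36.00) ÷ 60 = £1410.00.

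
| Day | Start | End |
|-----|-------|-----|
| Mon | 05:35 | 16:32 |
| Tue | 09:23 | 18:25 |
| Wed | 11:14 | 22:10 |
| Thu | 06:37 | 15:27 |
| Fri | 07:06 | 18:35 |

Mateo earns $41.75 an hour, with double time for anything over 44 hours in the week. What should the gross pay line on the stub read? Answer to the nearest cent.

Mon: 05:35–16:32 = 10 h 57 min
Tue: 09:23–18:25 = 9 h 2 min
Wed: 11:14–22:10 = 10 h 56 min
Thu: 06:37–15:27 = 8 h 50 min
Fri: 07:06–18:35 = 11 h 29 min
Total worked: 51 h 14 min = 3074 min.
Regular 44 h 0 min = 2640 min at $41.75/h; overtime 7 h 14 min = 434 min at $83.50/h.
Pay = (2640 × $41.75 + 434 × $83.50) ÷ 60 = $2440.98.

$2440.98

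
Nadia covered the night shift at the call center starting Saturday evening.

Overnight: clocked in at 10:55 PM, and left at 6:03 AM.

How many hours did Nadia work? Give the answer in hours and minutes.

Overnight: 10:55 PM → midnight = 1 h 5 min; midnight → 6:03 AM = 6 h 3 min; span 7 h 8 min

7 h 8 min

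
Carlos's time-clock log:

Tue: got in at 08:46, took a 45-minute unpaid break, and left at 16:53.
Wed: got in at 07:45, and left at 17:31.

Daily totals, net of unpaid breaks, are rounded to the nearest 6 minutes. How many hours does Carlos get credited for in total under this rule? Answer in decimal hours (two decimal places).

17.20 hours

Tue: 08:46–16:53 = 8 h 7 min − 45 min = 7 h 22 min → rounds to 7 h 24 min
Wed: 07:45–17:31 = 9 h 46 min → rounds to 9 h 48 min
Total credited: 17 h 12 min.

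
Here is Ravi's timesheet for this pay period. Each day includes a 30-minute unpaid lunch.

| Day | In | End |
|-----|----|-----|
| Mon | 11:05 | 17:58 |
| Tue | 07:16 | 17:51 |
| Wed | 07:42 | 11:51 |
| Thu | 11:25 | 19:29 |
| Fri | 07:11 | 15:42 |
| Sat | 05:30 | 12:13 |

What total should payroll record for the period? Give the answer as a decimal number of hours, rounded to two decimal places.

41.92 hours

Mon: 11:05–17:58 = 6 h 53 min; less 30 min break → 6 h 23 min
Tue: 07:16–17:51 = 10 h 35 min; less 30 min break → 10 h 5 min
Wed: 07:42–11:51 = 4 h 9 min; less 30 min break → 3 h 39 min
Thu: 11:25–19:29 = 8 h 4 min; less 30 min break → 7 h 34 min
Fri: 07:11–15:42 = 8 h 31 min; less 30 min break → 8 h 1 min
Sat: 05:30–12:13 = 6 h 43 min; less 30 min break → 6 h 13 min
Total: 6 h 23 min + 10 h 5 min + 3 h 39 min + 7 h 34 min + 8 h 1 min + 6 h 13 min = 41 h 55 min.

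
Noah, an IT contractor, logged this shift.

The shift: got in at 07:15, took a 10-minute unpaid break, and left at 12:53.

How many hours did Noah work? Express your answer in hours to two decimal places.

5.47 hours

The shift: 07:15–12:53 = 5 h 38 min; less 10 min break → 5 h 28 min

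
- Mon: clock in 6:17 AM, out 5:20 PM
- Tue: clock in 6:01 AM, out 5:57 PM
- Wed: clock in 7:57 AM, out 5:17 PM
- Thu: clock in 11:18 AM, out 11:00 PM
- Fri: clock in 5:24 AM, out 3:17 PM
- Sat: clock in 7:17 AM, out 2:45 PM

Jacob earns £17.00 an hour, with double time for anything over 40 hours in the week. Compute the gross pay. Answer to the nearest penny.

£1406.47

Mon: 6:17 AM–5:20 PM = 11 h 3 min
Tue: 6:01 AM–5:57 PM = 11 h 56 min
Wed: 7:57 AM–5:17 PM = 9 h 20 min
Thu: 11:18 AM–11:00 PM = 11 h 42 min
Fri: 5:24 AM–3:17 PM = 9 h 53 min
Sat: 7:17 AM–2:45 PM = 7 h 28 min
Total worked: 61 h 22 min = 3682 min.
Regular 40 h 0 min = 2400 min at £17.00/h; overtime 21 h 22 min = 1282 min at £34.00/h.
Pay = (2400 × £17.00 + 1282 × £34.00) ÷ 60 = £1406.47.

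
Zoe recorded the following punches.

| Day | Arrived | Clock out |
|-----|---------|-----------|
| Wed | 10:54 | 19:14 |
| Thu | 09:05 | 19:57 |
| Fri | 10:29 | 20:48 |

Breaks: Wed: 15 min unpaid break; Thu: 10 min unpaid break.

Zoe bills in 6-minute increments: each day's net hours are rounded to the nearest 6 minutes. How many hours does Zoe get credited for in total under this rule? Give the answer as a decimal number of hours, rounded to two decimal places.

29.10 hours

Wed: 10:54–19:14 = 8 h 20 min − 15 min = 8 h 5 min → rounds to 8 h 6 min
Thu: 09:05–19:57 = 10 h 52 min − 10 min = 10 h 42 min → rounds to 10 h 42 min
Fri: 10:29–20:48 = 10 h 19 min → rounds to 10 h 18 min
Total credited: 29 h 6 min.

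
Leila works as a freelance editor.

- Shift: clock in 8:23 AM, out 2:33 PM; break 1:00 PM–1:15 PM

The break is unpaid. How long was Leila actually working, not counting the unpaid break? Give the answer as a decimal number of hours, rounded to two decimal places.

5.92 hours

Shift: 8:23 AM–2:33 PM = 6 h 10 min; less 15 min break → 5 h 55 min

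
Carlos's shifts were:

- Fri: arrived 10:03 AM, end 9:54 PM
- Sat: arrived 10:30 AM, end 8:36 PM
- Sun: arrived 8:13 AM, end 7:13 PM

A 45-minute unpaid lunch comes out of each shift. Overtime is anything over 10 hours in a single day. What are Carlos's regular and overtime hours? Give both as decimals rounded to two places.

Regular 29.35 hours, overtime 1.35 hours

Fri: 10:03 AM–9:54 PM = 11 h 51 min; less 45 min break → 11 h 6 min
Sat: 10:30 AM–8:36 PM = 10 h 6 min; less 45 min break → 9 h 21 min
Sun: 8:13 AM–7:13 PM = 11 h 0 min; less 45 min break → 10 h 15 min
Fri reg 10 h 0 min / OT 1 h 6 min; Sat reg 9 h 21 min / OT 0 h 0 min; Sun reg 10 h 0 min / OT 0 h 15 min.
Totals: regular 29 h 21 min, overtime 1 h 21 min.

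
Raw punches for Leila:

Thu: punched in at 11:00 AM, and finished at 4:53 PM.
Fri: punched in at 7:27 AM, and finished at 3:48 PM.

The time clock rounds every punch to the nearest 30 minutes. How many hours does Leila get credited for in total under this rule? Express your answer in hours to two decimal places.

14.50 hours

Thu: in 11:00 AM→11:00 AM, out 4:53 PM→5:00 PM; 6 h 0 min
Fri: in 7:27 AM→7:30 AM, out 3:48 PM→4:00 PM; 8 h 30 min
Total credited: 14 h 30 min.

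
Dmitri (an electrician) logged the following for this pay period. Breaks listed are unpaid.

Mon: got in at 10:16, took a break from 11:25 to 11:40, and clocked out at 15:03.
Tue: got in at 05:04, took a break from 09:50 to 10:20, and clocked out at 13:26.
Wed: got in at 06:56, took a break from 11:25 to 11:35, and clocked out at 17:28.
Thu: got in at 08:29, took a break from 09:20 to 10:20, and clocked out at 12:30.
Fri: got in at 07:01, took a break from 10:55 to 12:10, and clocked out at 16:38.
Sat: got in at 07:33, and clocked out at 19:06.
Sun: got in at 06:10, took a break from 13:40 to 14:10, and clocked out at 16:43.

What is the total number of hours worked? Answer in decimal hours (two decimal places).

Mon: 10:16–15:03 = 4 h 47 min; less 15 min break → 4 h 32 min
Tue: 05:04–13:26 = 8 h 22 min; less 30 min break → 7 h 52 min
Wed: 06:56–17:28 = 10 h 32 min; less 10 min break → 10 h 22 min
Thu: 08:29–12:30 = 4 h 1 min; less 60 min break → 3 h 1 min
Fri: 07:01–16:38 = 9 h 37 min; less 75 min break → 8 h 22 min
Sat: 07:33–19:06 = 11 h 33 min
Sun: 06:10–16:43 = 10 h 33 min; less 30 min break → 10 h 3 min
Total: 4 h 32 min + 7 h 52 min + 10 h 22 min + 3 h 1 min + 8 h 22 min + 11 h 33 min + 10 h 3 min = 55 h 45 min.

55.75 hours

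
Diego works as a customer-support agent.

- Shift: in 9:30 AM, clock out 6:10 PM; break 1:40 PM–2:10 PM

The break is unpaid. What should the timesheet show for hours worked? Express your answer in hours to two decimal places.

8.17 hours

Shift: 9:30 AM–6:10 PM = 8 h 40 min; less 30 min break → 8 h 10 min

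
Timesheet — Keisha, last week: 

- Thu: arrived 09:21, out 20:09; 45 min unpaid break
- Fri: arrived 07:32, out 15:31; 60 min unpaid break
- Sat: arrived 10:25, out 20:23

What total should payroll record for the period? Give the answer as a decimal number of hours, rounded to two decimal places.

27.00 hours

Thu: 09:21–20:09 = 10 h 48 min; less 45 min break → 10 h 3 min
Fri: 07:32–15:31 = 7 h 59 min; less 60 min break → 6 h 59 min
Sat: 10:25–20:23 = 9 h 58 min
Total: 10 h 3 min + 6 h 59 min + 9 h 58 min = 27 h 0 min.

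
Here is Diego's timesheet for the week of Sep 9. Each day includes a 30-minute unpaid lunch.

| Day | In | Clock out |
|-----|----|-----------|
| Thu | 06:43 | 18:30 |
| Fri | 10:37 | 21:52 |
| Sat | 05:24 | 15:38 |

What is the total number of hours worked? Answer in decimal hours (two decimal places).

Thu: 06:43–18:30 = 11 h 47 min; less 30 min break → 11 h 17 min
Fri: 10:37–21:52 = 11 h 15 min; less 30 min break → 10 h 45 min
Sat: 05:24–15:38 = 10 h 14 min; less 30 min break → 9 h 44 min
Total: 11 h 17 min + 10 h 45 min + 9 h 44 min = 31 h 46 min.

31.77 hours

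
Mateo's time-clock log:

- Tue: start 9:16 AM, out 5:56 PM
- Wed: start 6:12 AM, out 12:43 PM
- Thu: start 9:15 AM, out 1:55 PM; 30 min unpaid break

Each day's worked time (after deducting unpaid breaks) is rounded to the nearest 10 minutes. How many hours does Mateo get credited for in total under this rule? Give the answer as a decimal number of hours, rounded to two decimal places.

19.33 hours

Tue: 9:16 AM–5:56 PM = 8 h 40 min → rounds to 8 h 40 min
Wed: 6:12 AM–12:43 PM = 6 h 31 min → rounds to 6 h 30 min
Thu: 9:15 AM–1:55 PM = 4 h 40 min − 30 min = 4 h 10 min → rounds to 4 h 10 min
Total credited: 19 h 20 min.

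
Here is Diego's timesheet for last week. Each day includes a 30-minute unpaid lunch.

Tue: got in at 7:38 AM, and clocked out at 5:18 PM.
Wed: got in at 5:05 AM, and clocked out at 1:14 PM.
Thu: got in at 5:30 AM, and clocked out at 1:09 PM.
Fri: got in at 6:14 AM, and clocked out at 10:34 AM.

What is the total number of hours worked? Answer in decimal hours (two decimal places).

Tue: 7:38 AM–5:18 PM = 9 h 40 min; less 30 min break → 9 h 10 min
Wed: 5:05 AM–1:14 PM = 8 h 9 min; less 30 min break → 7 h 39 min
Thu: 5:30 AM–1:09 PM = 7 h 39 min; less 30 min break → 7 h 9 min
Fri: 6:14 AM–10:34 AM = 4 h 20 min; less 30 min break → 3 h 50 min
Total: 9 h 10 min + 7 h 39 min + 7 h 9 min + 3 h 50 min = 27 h 48 min.

27.80 hours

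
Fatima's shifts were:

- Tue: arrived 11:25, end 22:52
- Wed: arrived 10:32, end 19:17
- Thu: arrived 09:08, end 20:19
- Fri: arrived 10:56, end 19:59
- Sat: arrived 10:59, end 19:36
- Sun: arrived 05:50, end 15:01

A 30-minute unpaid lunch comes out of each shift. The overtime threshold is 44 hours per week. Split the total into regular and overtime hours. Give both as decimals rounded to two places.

Regular 44.00 hours, overtime 11.23 hours

Tue: 11:25–22:52 = 11 h 27 min; less 30 min break → 10 h 57 min
Wed: 10:32–19:17 = 8 h 45 min; less 30 min break → 8 h 15 min
Thu: 09:08–20:19 = 11 h 11 min; less 30 min break → 10 h 41 min
Fri: 10:56–19:59 = 9 h 3 min; less 30 min break → 8 h 33 min
Sat: 10:59–19:36 = 8 h 37 min; less 30 min break → 8 h 7 min
Sun: 05:50–15:01 = 9 h 11 min; less 30 min break → 8 h 41 min
Total worked: 55 h 14 min = 55.23 h.
Threshold 44 h → overtime 11 h 14 min, regular 44 h 0 min.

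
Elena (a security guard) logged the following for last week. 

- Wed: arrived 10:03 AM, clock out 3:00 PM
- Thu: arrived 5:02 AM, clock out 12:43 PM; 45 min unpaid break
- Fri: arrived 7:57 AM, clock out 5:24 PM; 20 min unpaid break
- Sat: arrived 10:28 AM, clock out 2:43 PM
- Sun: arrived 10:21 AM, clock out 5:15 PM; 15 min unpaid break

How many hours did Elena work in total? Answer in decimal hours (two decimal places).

31.90 hours

Wed: 10:03 AM–3:00 PM = 4 h 57 min
Thu: 5:02 AM–12:43 PM = 7 h 41 min; less 45 min break → 6 h 56 min
Fri: 7:57 AM–5:24 PM = 9 h 27 min; less 20 min break → 9 h 7 min
Sat: 10:28 AM–2:43 PM = 4 h 15 min
Sun: 10:21 AM–5:15 PM = 6 h 54 min; less 15 min break → 6 h 39 min
Total: 4 h 57 min + 6 h 56 min + 9 h 7 min + 4 h 15 min + 6 h 39 min = 31 h 54 min.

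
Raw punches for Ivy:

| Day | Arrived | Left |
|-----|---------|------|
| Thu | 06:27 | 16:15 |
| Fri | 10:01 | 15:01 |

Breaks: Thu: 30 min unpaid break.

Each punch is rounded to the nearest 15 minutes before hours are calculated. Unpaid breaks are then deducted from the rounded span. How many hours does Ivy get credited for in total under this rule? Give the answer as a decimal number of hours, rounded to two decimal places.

Thu: in 06:27→06:30, out 16:15→16:15; 9 h 45 min − 30 min = 9 h 15 min
Fri: in 10:01→10:00, out 15:01→15:00; 5 h 0 min
Total credited: 14 h 15 min.

14.25 hours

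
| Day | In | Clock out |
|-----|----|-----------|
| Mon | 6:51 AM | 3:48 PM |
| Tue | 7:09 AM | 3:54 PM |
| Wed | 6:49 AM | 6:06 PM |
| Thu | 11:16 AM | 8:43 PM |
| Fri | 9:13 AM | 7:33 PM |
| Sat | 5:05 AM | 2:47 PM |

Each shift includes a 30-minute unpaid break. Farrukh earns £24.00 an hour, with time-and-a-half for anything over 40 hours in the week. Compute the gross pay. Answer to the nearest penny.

£1516.80

Mon: 6:51 AM–3:48 PM = 8 h 57 min; less 30 min break → 8 h 27 min
Tue: 7:09 AM–3:54 PM = 8 h 45 min; less 30 min break → 8 h 15 min
Wed: 6:49 AM–6:06 PM = 11 h 17 min; less 30 min break → 10 h 47 min
Thu: 11:16 AM–8:43 PM = 9 h 27 min; less 30 min break → 8 h 57 min
Fri: 9:13 AM–7:33 PM = 10 h 20 min; less 30 min break → 9 h 50 min
Sat: 5:05 AM–2:47 PM = 9 h 42 min; less 30 min break → 9 h 12 min
Total worked: 55 h 28 min = 3328 min.
Regular 40 h 0 min = 2400 min at £24.00/h; overtime 15 h 28 min = 928 min at £36.00/h.
Pay = (2400 × £24.00 + 928 × £36.00) ÷ 60 = £1516.80.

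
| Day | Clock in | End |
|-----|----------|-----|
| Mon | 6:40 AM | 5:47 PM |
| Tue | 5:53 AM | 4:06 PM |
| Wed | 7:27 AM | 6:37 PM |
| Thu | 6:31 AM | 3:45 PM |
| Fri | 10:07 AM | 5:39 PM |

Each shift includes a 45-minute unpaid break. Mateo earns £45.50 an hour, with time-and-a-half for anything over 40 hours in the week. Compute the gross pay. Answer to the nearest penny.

Mon: 6:40 AM–5:47 PM = 11 h 7 min; less 45 min break → 10 h 22 min
Tue: 5:53 AM–4:06 PM = 10 h 13 min; less 45 min break → 9 h 28 min
Wed: 7:27 AM–6:37 PM = 11 h 10 min; less 45 min break → 10 h 25 min
Thu: 6:31 AM–3:45 PM = 9 h 14 min; less 45 min break → 8 h 29 min
Fri: 10:07 AM–5:39 PM = 7 h 32 min; less 45 min break → 6 h 47 min
Total worked: 45 h 31 min = 2731 min.
Regular 40 h 0 min = 2400 min at £45.50/h; overtime 5 h 31 min = 331 min at £68.25/h.
Pay = (2400 × £45.50 + 331 × £68.25) ÷ 60 = £2196.51.

£2196.51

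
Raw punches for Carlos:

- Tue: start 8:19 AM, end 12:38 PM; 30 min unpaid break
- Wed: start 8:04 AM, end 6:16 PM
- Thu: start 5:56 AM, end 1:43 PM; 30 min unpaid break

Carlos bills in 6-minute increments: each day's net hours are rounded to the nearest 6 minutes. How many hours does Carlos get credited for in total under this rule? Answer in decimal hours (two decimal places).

21.30 hours

Tue: 8:19 AM–12:38 PM = 4 h 19 min − 30 min = 3 h 49 min → rounds to 3 h 48 min
Wed: 8:04 AM–6:16 PM = 10 h 12 min → rounds to 10 h 12 min
Thu: 5:56 AM–1:43 PM = 7 h 47 min − 30 min = 7 h 17 min → rounds to 7 h 18 min
Total credited: 21 h 18 min.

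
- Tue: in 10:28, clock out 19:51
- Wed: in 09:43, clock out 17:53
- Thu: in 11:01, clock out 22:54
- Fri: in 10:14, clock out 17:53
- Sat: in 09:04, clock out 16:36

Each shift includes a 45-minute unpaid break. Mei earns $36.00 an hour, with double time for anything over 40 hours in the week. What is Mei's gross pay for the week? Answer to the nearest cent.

Tue: 10:28–19:51 = 9 h 23 min; less 45 min break → 8 h 38 min
Wed: 09:43–17:53 = 8 h 10 min; less 45 min break → 7 h 25 min
Thu: 11:01–22:54 = 11 h 53 min; less 45 min break → 11 h 8 min
Fri: 10:14–17:53 = 7 h 39 min; less 45 min break → 6 h 54 min
Sat: 09:04–16:36 = 7 h 32 min; less 45 min break → 6 h 47 min
Total worked: 40 h 52 min = 2452 min.
Regular 40 h 0 min = 2400 min at $36.00/h; overtime 0 h 52 min = 52 min at $72.00/h.
Pay = (2400 × $36.00 + 52 × $72.00) ÷ 60 = $1502.40.

$1502.40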